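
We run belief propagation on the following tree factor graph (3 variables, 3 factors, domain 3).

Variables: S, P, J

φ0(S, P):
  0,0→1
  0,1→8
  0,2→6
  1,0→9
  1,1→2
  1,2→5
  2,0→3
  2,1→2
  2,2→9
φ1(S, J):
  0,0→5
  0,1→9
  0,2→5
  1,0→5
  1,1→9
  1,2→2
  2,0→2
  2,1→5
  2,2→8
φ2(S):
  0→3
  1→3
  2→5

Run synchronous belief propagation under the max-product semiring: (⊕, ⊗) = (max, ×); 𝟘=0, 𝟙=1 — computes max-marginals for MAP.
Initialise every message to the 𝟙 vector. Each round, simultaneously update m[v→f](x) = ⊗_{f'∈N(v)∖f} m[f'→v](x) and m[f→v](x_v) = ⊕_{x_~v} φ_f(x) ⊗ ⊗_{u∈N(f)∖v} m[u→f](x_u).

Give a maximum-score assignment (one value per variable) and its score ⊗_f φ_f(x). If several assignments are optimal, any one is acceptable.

assignment: (S=2, P=2, J=2); score = 360

init: all messages = 𝟙 over 3 values
r1 m[φ0→S] = [8, 9, 9]
r1 m[φ0→P] = [9, 8, 9]
r1 m[φ1→S] = [9, 9, 8]
r1 m[φ1→J] = [5, 9, 8]
r1 m[φ2→S] = [3, 3, 5]
r1 m[S→φ0] = [1, 1, 1]
r1 m[S→φ1] = [1, 1, 1]
r1 m[S→φ2] = [1, 1, 1]
r1 m[P→φ0] = [1, 1, 1]
r1 m[J→φ1] = [1, 1, 1]
r2 m[φ0→S] = [8, 9, 9]
r2 m[φ0→P] = [9, 8, 9]
r2 m[φ1→S] = [9, 9, 8]
r2 m[φ1→J] = [5, 9, 8]
r2 m[φ2→S] = [3, 3, 5]
r2 m[S→φ0] = [27, 27, 40]
r2 m[S→φ1] = [24, 27, 45]
r2 m[S→φ2] = [72, 81, 72]
r2 m[P→φ0] = [1, 1, 1]
r2 m[J→φ1] = [1, 1, 1]
r3 m[φ0→S] = [8, 9, 9]
r3 m[φ0→P] = [243, 216, 360]
r3 m[φ1→S] = [9, 9, 8]
r3 m[φ1→J] = [135, 243, 360]
r3 m[φ2→S] = [3, 3, 5]
r3 m[S→φ0] = [27, 27, 40]
r3 m[S→φ1] = [24, 27, 45]
r3 m[S→φ2] = [72, 81, 72]
r3 m[P→φ0] = [1, 1, 1]
r3 m[J→φ1] = [1, 1, 1]
r4 m[φ0→S] = [8, 9, 9]
r4 m[φ0→P] = [243, 216, 360]
r4 m[φ1→S] = [9, 9, 8]
r4 m[φ1→J] = [135, 243, 360]
r4 m[φ2→S] = [3, 3, 5]
r4 m[S→φ0] = [27, 27, 40]
r4 m[S→φ1] = [24, 27, 45]
r4 m[S→φ2] = [72, 81, 72]
r4 m[P→φ0] = [1, 1, 1]
r4 m[J→φ1] = [1, 1, 1]
fixed point reached at round 4
traceback from S: (S=2, P=2, J=2), score=360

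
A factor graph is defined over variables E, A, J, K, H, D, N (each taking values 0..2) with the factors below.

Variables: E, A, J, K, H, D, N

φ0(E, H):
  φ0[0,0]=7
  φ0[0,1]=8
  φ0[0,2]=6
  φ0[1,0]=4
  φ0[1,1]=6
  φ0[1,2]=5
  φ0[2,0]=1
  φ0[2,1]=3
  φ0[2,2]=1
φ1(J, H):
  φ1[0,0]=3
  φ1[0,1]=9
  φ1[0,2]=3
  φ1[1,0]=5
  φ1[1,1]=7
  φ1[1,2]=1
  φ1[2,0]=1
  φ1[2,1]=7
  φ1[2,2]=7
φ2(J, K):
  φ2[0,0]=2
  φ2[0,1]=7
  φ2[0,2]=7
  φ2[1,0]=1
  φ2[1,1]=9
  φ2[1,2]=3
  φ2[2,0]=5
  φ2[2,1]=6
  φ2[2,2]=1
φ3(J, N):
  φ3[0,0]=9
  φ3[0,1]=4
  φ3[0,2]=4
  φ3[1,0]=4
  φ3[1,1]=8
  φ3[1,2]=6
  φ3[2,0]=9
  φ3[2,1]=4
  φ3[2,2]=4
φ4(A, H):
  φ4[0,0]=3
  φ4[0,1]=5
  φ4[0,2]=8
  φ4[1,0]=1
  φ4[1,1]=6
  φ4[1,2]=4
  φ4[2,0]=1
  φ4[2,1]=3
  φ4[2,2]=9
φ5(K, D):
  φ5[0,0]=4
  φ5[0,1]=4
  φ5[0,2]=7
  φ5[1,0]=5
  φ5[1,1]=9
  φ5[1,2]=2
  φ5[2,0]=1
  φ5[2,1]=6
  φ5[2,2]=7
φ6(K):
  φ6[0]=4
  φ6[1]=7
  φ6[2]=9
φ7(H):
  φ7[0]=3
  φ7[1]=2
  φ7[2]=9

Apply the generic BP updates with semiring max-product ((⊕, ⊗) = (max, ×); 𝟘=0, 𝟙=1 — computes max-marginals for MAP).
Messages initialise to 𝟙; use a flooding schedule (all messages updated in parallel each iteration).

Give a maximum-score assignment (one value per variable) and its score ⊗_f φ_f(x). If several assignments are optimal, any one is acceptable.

assignment: (E=0, A=2, J=2, K=1, H=2, D=1, N=0); score = 11573604

init: all messages = 𝟙 over 3 values
r1 m[φ0→E] = [8, 6, 3]
r1 m[φ0→H] = [7, 8, 6]
r1 m[φ1→J] = [9, 7, 7]
r1 m[φ1→H] = [5, 9, 7]
r1 m[φ2→J] = [7, 9, 6]
r1 m[φ2→K] = [5, 9, 7]
r1 m[φ3→J] = [9, 8, 9]
r1 m[φ3→N] = [9, 8, 6]
r1 m[φ4→A] = [8, 6, 9]
r1 m[φ4→H] = [3, 6, 9]
r1 m[φ5→K] = [7, 9, 7]
r1 m[φ5→D] = [5, 9, 7]
r1 m[φ6→K] = [4, 7, 9]
r1 m[φ7→H] = [3, 2, 9]
r1 m[E→φ0] = [1, 1, 1]
r1 m[A→φ4] = [1, 1, 1]
r1 m[J→φ1] = [1, 1, 1]
r1 m[J→φ2] = [1, 1, 1]
r1 m[J→φ3] = [1, 1, 1]
r1 m[K→φ2] = [1, 1, 1]
r1 m[K→φ5] = [1, 1, 1]
r1 m[K→φ6] = [1, 1, 1]
r1 m[H→φ0] = [1, 1, 1]
r1 m[H→φ1] = [1, 1, 1]
r1 m[H→φ4] = [1, 1, 1]
r1 m[H→φ7] = [1, 1, 1]
r1 m[D→φ5] = [1, 1, 1]
r1 m[N→φ3] = [1, 1, 1]
r2 m[φ0→E] = [8, 6, 3]
r2 m[φ0→H] = [7, 8, 6]
r2 m[φ1→J] = [9, 7, 7]
r2 m[φ1→H] = [5, 9, 7]
r2 m[φ2→J] = [7, 9, 6]
r2 m[φ2→K] = [5, 9, 7]
r2 m[φ3→J] = [9, 8, 9]
r2 m[φ3→N] = [9, 8, 6]
r2 m[φ4→A] = [8, 6, 9]
r2 m[φ4→H] = [3, 6, 9]
r2 m[φ5→K] = [7, 9, 7]
r2 m[φ5→D] = [5, 9, 7]
r2 m[φ6→K] = [4, 7, 9]
r2 m[φ7→H] = [3, 2, 9]
r2 m[E→φ0] = [1, 1, 1]
r2 m[A→φ4] = [1, 1, 1]
r2 m[J→φ1] = [63, 72, 54]
r2 m[J→φ2] = [81, 56, 63]
r2 m[J→φ3] = [63, 63, 42]
r2 m[K→φ2] = [28, 63, 63]
r2 m[K→φ5] = [20, 63, 63]
r2 m[K→φ6] = [35, 81, 49]
r2 m[H→φ0] = [45, 108, 567]
r2 m[H→φ1] = [63, 96, 486]
r2 m[H→φ4] = [105, 144, 378]
r2 m[H→φ7] = [105, 432, 378]
r2 m[D→φ5] = [1, 1, 1]
r2 m[N→φ3] = [1, 1, 1]
r3 m[φ0→E] = [3402, 2835, 567]
r3 m[φ0→H] = [7, 8, 6]
r3 m[φ1→J] = [1458, 672, 3402]
r3 m[φ1→H] = [360, 567, 378]
r3 m[φ2→J] = [441, 567, 378]
r3 m[φ2→K] = [315, 567, 567]
r3 m[φ3→J] = [9, 8, 9]
r3 m[φ3→N] = [567, 504, 378]
r3 m[φ4→A] = [3024, 1512, 3402]
r3 m[φ4→H] = [3, 6, 9]
r3 m[φ5→K] = [7, 9, 7]
r3 m[φ5→D] = [315, 567, 441]
r3 m[φ6→K] = [4, 7, 9]
r3 m[φ7→H] = [3, 2, 9]
r3 m[E→φ0] = [1, 1, 1]
r3 m[A→φ4] = [1, 1, 1]
r3 m[J→φ1] = [63, 72, 54]
r3 m[J→φ2] = [81, 56, 63]
r3 m[J→φ3] = [63, 63, 42]
r3 m[K→φ2] = [28, 63, 63]
r3 m[K→φ5] = [20, 63, 63]
r3 m[K→φ6] = [35, 81, 49]
r3 m[H→φ0] = [45, 108, 567]
r3 m[H→φ1] = [63, 96, 486]
r3 m[H→φ4] = [105, 144, 378]
r3 m[H→φ7] = [105, 432, 378]
r3 m[D→φ5] = [1, 1, 1]
r3 m[N→φ3] = [1, 1, 1]
r4 m[φ0→E] = [3402, 2835, 567]
r4 m[φ0→H] = [7, 8, 6]
r4 m[φ1→J] = [1458, 672, 3402]
r4 m[φ1→H] = [360, 567, 378]
r4 m[φ2→J] = [441, 567, 378]
r4 m[φ2→K] = [315, 567, 567]
r4 m[φ3→J] = [9, 8, 9]
r4 m[φ3→N] = [567, 504, 378]
r4 m[φ4→A] = [3024, 1512, 3402]
r4 m[φ4→H] = [3, 6, 9]
r4 m[φ5→K] = [7, 9, 7]
r4 m[φ5→D] = [315, 567, 441]
r4 m[φ6→K] = [4, 7, 9]
r4 m[φ7→H] = [3, 2, 9]
r4 m[E→φ0] = [1, 1, 1]
r4 m[A→φ4] = [1, 1, 1]
r4 m[J→φ1] = [3969, 4536, 3402]
r4 m[J→φ2] = [13122, 5376, 30618]
r4 m[J→φ3] = [642978, 381024, 1285956]
r4 m[K→φ2] = [28, 63, 63]
r4 m[K→φ5] = [1260, 3969, 5103]
r4 m[K→φ6] = [2205, 5103, 3969]
r4 m[H→φ0] = [3240, 6804, 30618]
r4 m[H→φ1] = [63, 96, 486]
r4 m[H→φ4] = [7560, 9072, 20412]
r4 m[H→φ7] = [7560, 27216, 20412]
r4 m[D→φ5] = [1, 1, 1]
r4 m[N→φ3] = [1, 1, 1]
r5 m[φ0→E] = [183708, 153090, 30618]
r5 m[φ0→H] = [7, 8, 6]
r5 m[φ1→J] = [1458, 672, 3402]
r5 m[φ1→H] = [22680, 35721, 23814]
r5 m[φ2→J] = [441, 567, 378]
r5 m[φ2→K] = [153090, 183708, 91854]
r5 m[φ3→J] = [9, 8, 9]
r5 m[φ3→N] = [11573604, 5143824, 5143824]
r5 m[φ4→A] = [163296, 81648, 183708]
r5 m[φ4→H] = [3, 6, 9]
r5 m[φ5→K] = [7, 9, 7]
r5 m[φ5→D] = [19845, 35721, 35721]
r5 m[φ6→K] = [4, 7, 9]
r5 m[φ7→H] = [3, 2, 9]
r5 m[E→φ0] = [1, 1, 1]
r5 m[A→φ4] = [1, 1, 1]
r5 m[J→φ1] = [3969, 4536, 3402]
r5 m[J→φ2] = [13122, 5376, 30618]
r5 m[J→φ3] = [642978, 381024, 1285956]
r5 m[K→φ2] = [28, 63, 63]
r5 m[K→φ5] = [1260, 3969, 5103]
r5 m[K→φ6] = [2205, 5103, 3969]
r5 m[H→φ0] = [3240, 6804, 30618]
r5 m[H→φ1] = [63, 96, 486]
r5 m[H→φ4] = [7560, 9072, 20412]
r5 m[H→φ7] = [7560, 27216, 20412]
r5 m[D→φ5] = [1, 1, 1]
r5 m[N→φ3] = [1, 1, 1]
r6 m[φ0→E] = [183708, 153090, 30618]
r6 m[φ0→H] = [7, 8, 6]
r6 m[φ1→J] = [1458, 672, 3402]
r6 m[φ1→H] = [22680, 35721, 23814]
r6 m[φ2→J] = [441, 567, 378]
r6 m[φ2→K] = [153090, 183708, 91854]
r6 m[φ3→J] = [9, 8, 9]
r6 m[φ3→N] = [11573604, 5143824, 5143824]
r6 m[φ4→A] = [163296, 81648, 183708]
r6 m[φ4→H] = [3, 6, 9]
r6 m[φ5→K] = [7, 9, 7]
r6 m[φ5→D] = [19845, 35721, 35721]
r6 m[φ6→K] = [4, 7, 9]
r6 m[φ7→H] = [3, 2, 9]
r6 m[E→φ0] = [1, 1, 1]
r6 m[A→φ4] = [1, 1, 1]
r6 m[J→φ1] = [3969, 4536, 3402]
r6 m[J→φ2] = [13122, 5376, 30618]
r6 m[J→φ3] = [642978, 381024, 1285956]
r6 m[K→φ2] = [28, 63, 63]
r6 m[K→φ5] = [612360, 1285956, 826686]
r6 m[K→φ6] = [1071630, 1653372, 642978]
r6 m[H→φ0] = [204120, 428652, 1928934]
r6 m[H→φ1] = [63, 96, 486]
r6 m[H→φ4] = [476280, 571536, 1285956]
r6 m[H→φ7] = [476280, 1714608, 1285956]
r6 m[D→φ5] = [1, 1, 1]
r6 m[N→φ3] = [1, 1, 1]
r7 m[φ0→E] = [11573604, 9644670, 1928934]
r7 m[φ0→H] = [7, 8, 6]
r7 m[φ1→J] = [1458, 672, 3402]
r7 m[φ1→H] = [22680, 35721, 23814]
r7 m[φ2→J] = [441, 567, 378]
r7 m[φ2→K] = [153090, 183708, 91854]
r7 m[φ3→J] = [9, 8, 9]
r7 m[φ3→N] = [11573604, 5143824, 5143824]
r7 m[φ4→A] = [10287648, 5143824, 11573604]
r7 m[φ4→H] = [3, 6, 9]
r7 m[φ5→K] = [7, 9, 7]
r7 m[φ5→D] = [6429780, 11573604, 5786802]
r7 m[φ6→K] = [4, 7, 9]
r7 m[φ7→H] = [3, 2, 9]
r7 m[E→φ0] = [1, 1, 1]
r7 m[A→φ4] = [1, 1, 1]
r7 m[J→φ1] = [3969, 4536, 3402]
r7 m[J→φ2] = [13122, 5376, 30618]
r7 m[J→φ3] = [642978, 381024, 1285956]
r7 m[K→φ2] = [28, 63, 63]
r7 m[K→φ5] = [612360, 1285956, 826686]
r7 m[K→φ6] = [1071630, 1653372, 642978]
r7 m[H→φ0] = [204120, 428652, 1928934]
r7 m[H→φ1] = [63, 96, 486]
r7 m[H→φ4] = [476280, 571536, 1285956]
r7 m[H→φ7] = [476280, 1714608, 1285956]
r7 m[D→φ5] = [1, 1, 1]
r7 m[N→φ3] = [1, 1, 1]
r8 m[φ0→E] = [11573604, 9644670, 1928934]
r8 m[φ0→H] = [7, 8, 6]
r8 m[φ1→J] = [1458, 672, 3402]
r8 m[φ1→H] = [22680, 35721, 23814]
r8 m[φ2→J] = [441, 567, 378]
r8 m[φ2→K] = [153090, 183708, 91854]
r8 m[φ3→J] = [9, 8, 9]
r8 m[φ3→N] = [11573604, 5143824, 5143824]
r8 m[φ4→A] = [10287648, 5143824, 11573604]
r8 m[φ4→H] = [3, 6, 9]
r8 m[φ5→K] = [7, 9, 7]
r8 m[φ5→D] = [6429780, 11573604, 5786802]
r8 m[φ6→K] = [4, 7, 9]
r8 m[φ7→H] = [3, 2, 9]
r8 m[E→φ0] = [1, 1, 1]
r8 m[A→φ4] = [1, 1, 1]
r8 m[J→φ1] = [3969, 4536, 3402]
r8 m[J→φ2] = [13122, 5376, 30618]
r8 m[J→φ3] = [642978, 381024, 1285956]
r8 m[K→φ2] = [28, 63, 63]
r8 m[K→φ5] = [612360, 1285956, 826686]
r8 m[K→φ6] = [1071630, 1653372, 642978]
r8 m[H→φ0] = [204120, 428652, 1928934]
r8 m[H→φ1] = [63, 96, 486]
r8 m[H→φ4] = [476280, 571536, 1285956]
r8 m[H→φ7] = [476280, 1714608, 1285956]
r8 m[D→φ5] = [1, 1, 1]
r8 m[N→φ3] = [1, 1, 1]
fixed point reached at round 8
traceback from E: (E=0, A=2, J=2, K=1, H=2, D=1, N=0), score=11573604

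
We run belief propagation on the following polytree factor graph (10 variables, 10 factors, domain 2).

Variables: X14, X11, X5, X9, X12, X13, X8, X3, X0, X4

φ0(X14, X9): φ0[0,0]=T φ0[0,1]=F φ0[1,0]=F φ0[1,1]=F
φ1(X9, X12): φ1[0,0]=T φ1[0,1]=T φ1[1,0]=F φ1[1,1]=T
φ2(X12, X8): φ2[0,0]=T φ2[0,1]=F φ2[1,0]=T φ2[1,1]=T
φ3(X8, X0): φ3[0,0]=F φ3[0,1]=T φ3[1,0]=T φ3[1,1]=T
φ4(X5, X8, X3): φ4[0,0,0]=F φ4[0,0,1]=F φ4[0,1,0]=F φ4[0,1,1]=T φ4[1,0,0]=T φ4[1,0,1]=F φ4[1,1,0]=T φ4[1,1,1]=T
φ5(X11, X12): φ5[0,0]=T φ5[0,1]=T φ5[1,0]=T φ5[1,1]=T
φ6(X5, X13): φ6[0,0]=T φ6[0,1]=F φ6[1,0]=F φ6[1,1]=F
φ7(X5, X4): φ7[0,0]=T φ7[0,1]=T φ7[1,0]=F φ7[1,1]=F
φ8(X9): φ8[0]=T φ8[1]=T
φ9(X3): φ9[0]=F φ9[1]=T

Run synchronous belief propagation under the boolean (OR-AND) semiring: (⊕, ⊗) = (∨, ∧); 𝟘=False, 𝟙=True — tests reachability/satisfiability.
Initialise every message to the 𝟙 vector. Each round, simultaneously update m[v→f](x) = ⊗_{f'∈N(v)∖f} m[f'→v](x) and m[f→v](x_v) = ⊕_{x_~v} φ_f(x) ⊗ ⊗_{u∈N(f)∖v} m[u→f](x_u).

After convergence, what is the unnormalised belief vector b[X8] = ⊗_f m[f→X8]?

b[X8] = [F, T]

init: all messages = 𝟙 over 2 values
r1 m[φ0→X14] = [T, F]
r1 m[φ0→X9] = [T, F]
r1 m[φ1→X9] = [T, T]
r1 m[φ1→X12] = [T, T]
r1 m[φ2→X12] = [T, T]
r1 m[φ2→X8] = [T, T]
r1 m[φ3→X8] = [T, T]
r1 m[φ3→X0] = [T, T]
r1 m[φ4→X5] = [T, T]
r1 m[φ4→X8] = [T, T]
r1 m[φ4→X3] = [T, T]
r1 m[φ5→X11] = [T, T]
r1 m[φ5→X12] = [T, T]
r1 m[φ6→X5] = [T, F]
r1 m[φ6→X13] = [T, F]
r1 m[φ7→X5] = [T, F]
r1 m[φ7→X4] = [T, T]
r1 m[φ8→X9] = [T, T]
r1 m[φ9→X3] = [F, T]
r1 m[X14→φ0] = [T, T]
r1 m[X11→φ5] = [T, T]
r1 m[X5→φ4] = [T, T]
r1 m[X5→φ6] = [T, T]
r1 m[X5→φ7] = [T, T]
r1 m[X9→φ0] = [T, T]
r1 m[X9→φ1] = [T, T]
r1 m[X9→φ8] = [T, T]
r1 m[X12→φ1] = [T, T]
r1 m[X12→φ2] = [T, T]
r1 m[X12→φ5] = [T, T]
r1 m[X13→φ6] = [T, T]
r1 m[X8→φ2] = [T, T]
r1 m[X8→φ3] = [T, T]
r1 m[X8→φ4] = [T, T]
r1 m[X3→φ4] = [T, T]
r1 m[X3→φ9] = [T, T]
r1 m[X0→φ3] = [T, T]
r1 m[X4→φ7] = [T, T]
r2 m[φ0→X14] = [T, F]
r2 m[φ0→X9] = [T, F]
r2 m[φ1→X9] = [T, T]
r2 m[φ1→X12] = [T, T]
r2 m[φ2→X12] = [T, T]
r2 m[φ2→X8] = [T, T]
r2 m[φ3→X8] = [T, T]
r2 m[φ3→X0] = [T, T]
r2 m[φ4→X5] = [T, T]
r2 m[φ4→X8] = [T, T]
r2 m[φ4→X3] = [T, T]
r2 m[φ5→X11] = [T, T]
r2 m[φ5→X12] = [T, T]
r2 m[φ6→X5] = [T, F]
r2 m[φ6→X13] = [T, F]
r2 m[φ7→X5] = [T, F]
r2 m[φ7→X4] = [T, T]
r2 m[φ8→X9] = [T, T]
r2 m[φ9→X3] = [F, T]
r2 m[X14→φ0] = [T, T]
r2 m[X11→φ5] = [T, T]
r2 m[X5→φ4] = [T, F]
r2 m[X5→φ6] = [T, F]
r2 m[X5→φ7] = [T, F]
r2 m[X9→φ0] = [T, T]
r2 m[X9→φ1] = [T, F]
r2 m[X9→φ8] = [T, F]
r2 m[X12→φ1] = [T, T]
r2 m[X12→φ2] = [T, T]
r2 m[X12→φ5] = [T, T]
r2 m[X13→φ6] = [T, T]
r2 m[X8→φ2] = [T, T]
r2 m[X8→φ3] = [T, T]
r2 m[X8→φ4] = [T, T]
r2 m[X3→φ4] = [F, T]
r2 m[X3→φ9] = [T, T]
r2 m[X0→φ3] = [T, T]
r2 m[X4→φ7] = [T, T]
r3 m[φ0→X14] = [T, F]
r3 m[φ0→X9] = [T, F]
r3 m[φ1→X9] = [T, T]
r3 m[φ1→X12] = [T, T]
r3 m[φ2→X12] = [T, T]
r3 m[φ2→X8] = [T, T]
r3 m[φ3→X8] = [T, T]
r3 m[φ3→X0] = [T, T]
r3 m[φ4→X5] = [T, T]
r3 m[φ4→X8] = [F, T]
r3 m[φ4→X3] = [F, T]
r3 m[φ5→X11] = [T, T]
r3 m[φ5→X12] = [T, T]
r3 m[φ6→X5] = [T, F]
r3 m[φ6→X13] = [T, F]
r3 m[φ7→X5] = [T, F]
r3 m[φ7→X4] = [T, T]
r3 m[φ8→X9] = [T, T]
r3 m[φ9→X3] = [F, T]
r3 m[X14→φ0] = [T, T]
r3 m[X11→φ5] = [T, T]
r3 m[X5→φ4] = [T, F]
r3 m[X5→φ6] = [T, F]
r3 m[X5→φ7] = [T, F]
r3 m[X9→φ0] = [T, T]
r3 m[X9→φ1] = [T, F]
r3 m[X9→φ8] = [T, F]
r3 m[X12→φ1] = [T, T]
r3 m[X12→φ2] = [T, T]
r3 m[X12→φ5] = [T, T]
r3 m[X13→φ6] = [T, T]
r3 m[X8→φ2] = [T, T]
r3 m[X8→φ3] = [T, T]
r3 m[X8→φ4] = [T, T]
r3 m[X3→φ4] = [F, T]
r3 m[X3→φ9] = [T, T]
r3 m[X0→φ3] = [T, T]
r3 m[X4→φ7] = [T, T]
r4 m[φ0→X14] = [T, F]
r4 m[φ0→X9] = [T, F]
r4 m[φ1→X9] = [T, T]
r4 m[φ1→X12] = [T, T]
r4 m[φ2→X12] = [T, T]
r4 m[φ2→X8] = [T, T]
r4 m[φ3→X8] = [T, T]
r4 m[φ3→X0] = [T, T]
r4 m[φ4→X5] = [T, T]
r4 m[φ4→X8] = [F, T]
r4 m[φ4→X3] = [F, T]
r4 m[φ5→X11] = [T, T]
r4 m[φ5→X12] = [T, T]
r4 m[φ6→X5] = [T, F]
r4 m[φ6→X13] = [T, F]
r4 m[φ7→X5] = [T, F]
r4 m[φ7→X4] = [T, T]
r4 m[φ8→X9] = [T, T]
r4 m[φ9→X3] = [F, T]
r4 m[X14→φ0] = [T, T]
r4 m[X11→φ5] = [T, T]
r4 m[X5→φ4] = [T, F]
r4 m[X5→φ6] = [T, F]
r4 m[X5→φ7] = [T, F]
r4 m[X9→φ0] = [T, T]
r4 m[X9→φ1] = [T, F]
r4 m[X9→φ8] = [T, F]
r4 m[X12→φ1] = [T, T]
r4 m[X12→φ2] = [T, T]
r4 m[X12→φ5] = [T, T]
r4 m[X13→φ6] = [T, T]
r4 m[X8→φ2] = [F, T]
r4 m[X8→φ3] = [F, T]
r4 m[X8→φ4] = [T, T]
r4 m[X3→φ4] = [F, T]
r4 m[X3→φ9] = [F, T]
r4 m[X0→φ3] = [T, T]
r4 m[X4→φ7] = [T, T]
r5 m[φ0→X14] = [T, F]
r5 m[φ0→X9] = [T, F]
r5 m[φ1→X9] = [T, T]
r5 m[φ1→X12] = [T, T]
r5 m[φ2→X12] = [F, T]
r5 m[φ2→X8] = [T, T]
r5 m[φ3→X8] = [T, T]
r5 m[φ3→X0] = [T, T]
r5 m[φ4→X5] = [T, T]
r5 m[φ4→X8] = [F, T]
r5 m[φ4→X3] = [F, T]
r5 m[φ5→X11] = [T, T]
r5 m[φ5→X12] = [T, T]
r5 m[φ6→X5] = [T, F]
r5 m[φ6→X13] = [T, F]
r5 m[φ7→X5] = [T, F]
r5 m[φ7→X4] = [T, T]
r5 m[φ8→X9] = [T, T]
r5 m[φ9→X3] = [F, T]
r5 m[X14→φ0] = [T, T]
r5 m[X11→φ5] = [T, T]
r5 m[X5→φ4] = [T, F]
r5 m[X5→φ6] = [T, F]
r5 m[X5→φ7] = [T, F]
r5 m[X9→φ0] = [T, T]
r5 m[X9→φ1] = [T, F]
r5 m[X9→φ8] = [T, F]
r5 m[X12→φ1] = [T, T]
r5 m[X12→φ2] = [T, T]
r5 m[X12→φ5] = [T, T]
r5 m[X13→φ6] = [T, T]
r5 m[X8→φ2] = [F, T]
r5 m[X8→φ3] = [F, T]
r5 m[X8→φ4] = [T, T]
r5 m[X3→φ4] = [F, T]
r5 m[X3→φ9] = [F, T]
r5 m[X0→φ3] = [T, T]
r5 m[X4→φ7] = [T, T]
r6 m[φ0→X14] = [T, F]
r6 m[φ0→X9] = [T, F]
r6 m[φ1→X9] = [T, T]
r6 m[φ1→X12] = [T, T]
r6 m[φ2→X12] = [F, T]
r6 m[φ2→X8] = [T, T]
r6 m[φ3→X8] = [T, T]
r6 m[φ3→X0] = [T, T]
r6 m[φ4→X5] = [T, T]
r6 m[φ4→X8] = [F, T]
r6 m[φ4→X3] = [F, T]
r6 m[φ5→X11] = [T, T]
r6 m[φ5→X12] = [T, T]
r6 m[φ6→X5] = [T, F]
r6 m[φ6→X13] = [T, F]
r6 m[φ7→X5] = [T, F]
r6 m[φ7→X4] = [T, T]
r6 m[φ8→X9] = [T, T]
r6 m[φ9→X3] = [F, T]
r6 m[X14→φ0] = [T, T]
r6 m[X11→φ5] = [T, T]
r6 m[X5→φ4] = [T, F]
r6 m[X5→φ6] = [T, F]
r6 m[X5→φ7] = [T, F]
r6 m[X9→φ0] = [T, T]
r6 m[X9→φ1] = [T, F]
r6 m[X9→φ8] = [T, F]
r6 m[X12→φ1] = [F, T]
r6 m[X12→φ2] = [T, T]
r6 m[X12→φ5] = [F, T]
r6 m[X13→φ6] = [T, T]
r6 m[X8→φ2] = [F, T]
r6 m[X8→φ3] = [F, T]
r6 m[X8→φ4] = [T, T]
r6 m[X3→φ4] = [F, T]
r6 m[X3→φ9] = [F, T]
r6 m[X0→φ3] = [T, T]
r6 m[X4→φ7] = [T, T]
r7 m[φ0→X14] = [T, F]
r7 m[φ0→X9] = [T, F]
r7 m[φ1→X9] = [T, T]
r7 m[φ1→X12] = [T, T]
r7 m[φ2→X12] = [F, T]
r7 m[φ2→X8] = [T, T]
r7 m[φ3→X8] = [T, T]
r7 m[φ3→X0] = [T, T]
r7 m[φ4→X5] = [T, T]
r7 m[φ4→X8] = [F, T]
r7 m[φ4→X3] = [F, T]
r7 m[φ5→X11] = [T, T]
r7 m[φ5→X12] = [T, T]
r7 m[φ6→X5] = [T, F]
r7 m[φ6→X13] = [T, F]
r7 m[φ7→X5] = [T, F]
r7 m[φ7→X4] = [T, T]
r7 m[φ8→X9] = [T, T]
r7 m[φ9→X3] = [F, T]
r7 m[X14→φ0] = [T, T]
r7 m[X11→φ5] = [T, T]
r7 m[X5→φ4] = [T, F]
r7 m[X5→φ6] = [T, F]
r7 m[X5→φ7] = [T, F]
r7 m[X9→φ0] = [T, T]
r7 m[X9→φ1] = [T, F]
r7 m[X9→φ8] = [T, F]
r7 m[X12→φ1] = [F, T]
r7 m[X12→φ2] = [T, T]
r7 m[X12→φ5] = [F, T]
r7 m[X13→φ6] = [T, T]
r7 m[X8→φ2] = [F, T]
r7 m[X8→φ3] = [F, T]
r7 m[X8→φ4] = [T, T]
r7 m[X3→φ4] = [F, T]
r7 m[X3→φ9] = [F, T]
r7 m[X0→φ3] = [T, T]
r7 m[X4→φ7] = [T, T]
fixed point reached at round 7
b[X8] = ⊗ incoming = [F, T]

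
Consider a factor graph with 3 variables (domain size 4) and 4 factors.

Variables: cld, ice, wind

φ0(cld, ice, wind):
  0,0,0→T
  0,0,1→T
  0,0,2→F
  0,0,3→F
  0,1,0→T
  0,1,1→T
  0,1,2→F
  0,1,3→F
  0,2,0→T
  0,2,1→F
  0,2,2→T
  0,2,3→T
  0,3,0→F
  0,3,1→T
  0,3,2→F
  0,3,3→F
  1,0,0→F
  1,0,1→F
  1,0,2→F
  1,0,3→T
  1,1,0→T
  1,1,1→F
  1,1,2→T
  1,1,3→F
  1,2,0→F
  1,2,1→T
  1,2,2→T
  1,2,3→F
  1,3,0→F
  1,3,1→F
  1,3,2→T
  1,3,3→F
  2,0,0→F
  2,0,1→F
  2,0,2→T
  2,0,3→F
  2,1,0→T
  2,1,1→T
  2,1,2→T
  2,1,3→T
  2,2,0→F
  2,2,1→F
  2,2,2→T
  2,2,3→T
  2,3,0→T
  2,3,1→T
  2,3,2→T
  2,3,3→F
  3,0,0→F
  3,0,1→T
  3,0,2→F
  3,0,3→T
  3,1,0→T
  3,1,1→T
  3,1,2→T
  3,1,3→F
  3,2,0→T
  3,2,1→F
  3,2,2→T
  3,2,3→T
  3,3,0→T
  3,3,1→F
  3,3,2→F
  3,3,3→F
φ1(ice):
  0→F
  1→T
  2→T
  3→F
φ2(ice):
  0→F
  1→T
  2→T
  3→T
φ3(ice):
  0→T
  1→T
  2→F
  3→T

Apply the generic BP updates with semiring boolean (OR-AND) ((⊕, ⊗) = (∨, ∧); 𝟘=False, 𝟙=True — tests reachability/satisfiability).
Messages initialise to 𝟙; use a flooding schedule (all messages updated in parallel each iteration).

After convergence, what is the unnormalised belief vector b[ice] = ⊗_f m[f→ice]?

b[ice] = [F, T, F, F]

init: all messages = 𝟙 over 4 values
r1 m[φ0→cld] = [T, T, T, T]
r1 m[φ0→ice] = [T, T, T, T]
r1 m[φ0→wind] = [T, T, T, T]
r1 m[φ1→ice] = [F, T, T, F]
r1 m[φ2→ice] = [F, T, T, T]
r1 m[φ3→ice] = [T, T, F, T]
r1 m[cld→φ0] = [T, T, T, T]
r1 m[ice→φ0] = [T, T, T, T]
r1 m[ice→φ1] = [T, T, T, T]
r1 m[ice→φ2] = [T, T, T, T]
r1 m[ice→φ3] = [T, T, T, T]
r1 m[wind→φ0] = [T, T, T, T]
r2 m[φ0→cld] = [T, T, T, T]
r2 m[φ0→ice] = [T, T, T, T]
r2 m[φ0→wind] = [T, T, T, T]
r2 m[φ1→ice] = [F, T, T, F]
r2 m[φ2→ice] = [F, T, T, T]
r2 m[φ3→ice] = [T, T, F, T]
r2 m[cld→φ0] = [T, T, T, T]
r2 m[ice→φ0] = [F, T, F, F]
r2 m[ice→φ1] = [F, T, F, T]
r2 m[ice→φ2] = [F, T, F, F]
r2 m[ice→φ3] = [F, T, T, F]
r2 m[wind→φ0] = [T, T, T, T]
r3 m[φ0→cld] = [T, T, T, T]
r3 m[φ0→ice] = [T, T, T, T]
r3 m[φ0→wind] = [T, T, T, T]
r3 m[φ1→ice] = [F, T, T, F]
r3 m[φ2→ice] = [F, T, T, T]
r3 m[φ3→ice] = [T, T, F, T]
r3 m[cld→φ0] = [T, T, T, T]
r3 m[ice→φ0] = [F, T, F, F]
r3 m[ice→φ1] = [F, T, F, T]
r3 m[ice→φ2] = [F, T, F, F]
r3 m[ice→φ3] = [F, T, T, F]
r3 m[wind→φ0] = [T, T, T, T]
fixed point reached at round 3
b[ice] = ⊗ incoming = [F, T, F, F]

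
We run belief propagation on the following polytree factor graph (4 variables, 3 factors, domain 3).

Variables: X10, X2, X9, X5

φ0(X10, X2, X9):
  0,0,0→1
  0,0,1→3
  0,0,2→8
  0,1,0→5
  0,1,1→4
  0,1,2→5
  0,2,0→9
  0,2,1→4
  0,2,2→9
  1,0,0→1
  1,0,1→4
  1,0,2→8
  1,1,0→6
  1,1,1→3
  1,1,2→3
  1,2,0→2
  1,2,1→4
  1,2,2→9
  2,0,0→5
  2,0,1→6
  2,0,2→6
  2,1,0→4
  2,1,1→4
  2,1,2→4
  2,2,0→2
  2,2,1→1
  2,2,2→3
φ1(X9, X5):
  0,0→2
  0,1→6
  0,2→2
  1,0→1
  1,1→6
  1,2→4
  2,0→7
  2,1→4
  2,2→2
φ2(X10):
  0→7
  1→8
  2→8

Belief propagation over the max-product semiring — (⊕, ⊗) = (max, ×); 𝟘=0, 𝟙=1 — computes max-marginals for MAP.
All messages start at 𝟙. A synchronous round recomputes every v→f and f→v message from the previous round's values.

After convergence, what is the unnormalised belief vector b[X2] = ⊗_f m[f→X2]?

init: all messages = 𝟙 over 3 values
r1 m[φ0→X10] = [9, 9, 6]
r1 m[φ0→X2] = [8, 6, 9]
r1 m[φ0→X9] = [9, 6, 9]
r1 m[φ1→X9] = [6, 6, 7]
r1 m[φ1→X5] = [7, 6, 4]
r1 m[φ2→X10] = [7, 8, 8]
r1 m[X10→φ0] = [1, 1, 1]
r1 m[X10→φ2] = [1, 1, 1]
r1 m[X2→φ0] = [1, 1, 1]
r1 m[X9→φ0] = [1, 1, 1]
r1 m[X9→φ1] = [1, 1, 1]
r1 m[X5→φ1] = [1, 1, 1]
r2 m[φ0→X10] = [9, 9, 6]
r2 m[φ0→X2] = [8, 6, 9]
r2 m[φ0→X9] = [9, 6, 9]
r2 m[φ1→X9] = [6, 6, 7]
r2 m[φ1→X5] = [7, 6, 4]
r2 m[φ2→X10] = [7, 8, 8]
r2 m[X10→φ0] = [7, 8, 8]
r2 m[X10→φ2] = [9, 9, 6]
r2 m[X2→φ0] = [1, 1, 1]
r2 m[X9→φ0] = [6, 6, 7]
r2 m[X9→φ1] = [9, 6, 9]
r2 m[X5→φ1] = [1, 1, 1]
r3 m[φ0→X10] = [63, 63, 42]
r3 m[φ0→X2] = [448, 288, 504]
r3 m[φ0→X9] = [63, 48, 72]
r3 m[φ1→X9] = [6, 6, 7]
r3 m[φ1→X5] = [63, 54, 24]
r3 m[φ2→X10] = [7, 8, 8]
r3 m[X10→φ0] = [7, 8, 8]
r3 m[X10→φ2] = [9, 9, 6]
r3 m[X2→φ0] = [1, 1, 1]
r3 m[X9→φ0] = [6, 6, 7]
r3 m[X9→φ1] = [9, 6, 9]
r3 m[X5→φ1] = [1, 1, 1]
r4 m[φ0→X10] = [63, 63, 42]
r4 m[φ0→X2] = [448, 288, 504]
r4 m[φ0→X9] = [63, 48, 72]
r4 m[φ1→X9] = [6, 6, 7]
r4 m[φ1→X5] = [63, 54, 24]
r4 m[φ2→X10] = [7, 8, 8]
r4 m[X10→φ0] = [7, 8, 8]
r4 m[X10→φ2] = [63, 63, 42]
r4 m[X2→φ0] = [1, 1, 1]
r4 m[X9→φ0] = [6, 6, 7]
r4 m[X9→φ1] = [63, 48, 72]
r4 m[X5→φ1] = [1, 1, 1]
r5 m[φ0→X10] = [63, 63, 42]
r5 m[φ0→X2] = [448, 288, 504]
r5 m[φ0→X9] = [63, 48, 72]
r5 m[φ1→X9] = [6, 6, 7]
r5 m[φ1→X5] = [504, 378, 192]
r5 m[φ2→X10] = [7, 8, 8]
r5 m[X10→φ0] = [7, 8, 8]
r5 m[X10→φ2] = [63, 63, 42]
r5 m[X2→φ0] = [1, 1, 1]
r5 m[X9→φ0] = [6, 6, 7]
r5 m[X9→φ1] = [63, 48, 72]
r5 m[X5→φ1] = [1, 1, 1]
r6 m[φ0→X10] = [63, 63, 42]
r6 m[φ0→X2] = [448, 288, 504]
r6 m[φ0→X9] = [63, 48, 72]
r6 m[φ1→X9] = [6, 6, 7]
r6 m[φ1→X5] = [504, 378, 192]
r6 m[φ2→X10] = [7, 8, 8]
r6 m[X10→φ0] = [7, 8, 8]
r6 m[X10→φ2] = [63, 63, 42]
r6 m[X2→φ0] = [1, 1, 1]
r6 m[X9→φ0] = [6, 6, 7]
r6 m[X9→φ1] = [63, 48, 72]
r6 m[X5→φ1] = [1, 1, 1]
fixed point reached at round 6
b[X2] = ⊗ incoming = [448, 288, 504]

b[X2] = [448, 288, 504]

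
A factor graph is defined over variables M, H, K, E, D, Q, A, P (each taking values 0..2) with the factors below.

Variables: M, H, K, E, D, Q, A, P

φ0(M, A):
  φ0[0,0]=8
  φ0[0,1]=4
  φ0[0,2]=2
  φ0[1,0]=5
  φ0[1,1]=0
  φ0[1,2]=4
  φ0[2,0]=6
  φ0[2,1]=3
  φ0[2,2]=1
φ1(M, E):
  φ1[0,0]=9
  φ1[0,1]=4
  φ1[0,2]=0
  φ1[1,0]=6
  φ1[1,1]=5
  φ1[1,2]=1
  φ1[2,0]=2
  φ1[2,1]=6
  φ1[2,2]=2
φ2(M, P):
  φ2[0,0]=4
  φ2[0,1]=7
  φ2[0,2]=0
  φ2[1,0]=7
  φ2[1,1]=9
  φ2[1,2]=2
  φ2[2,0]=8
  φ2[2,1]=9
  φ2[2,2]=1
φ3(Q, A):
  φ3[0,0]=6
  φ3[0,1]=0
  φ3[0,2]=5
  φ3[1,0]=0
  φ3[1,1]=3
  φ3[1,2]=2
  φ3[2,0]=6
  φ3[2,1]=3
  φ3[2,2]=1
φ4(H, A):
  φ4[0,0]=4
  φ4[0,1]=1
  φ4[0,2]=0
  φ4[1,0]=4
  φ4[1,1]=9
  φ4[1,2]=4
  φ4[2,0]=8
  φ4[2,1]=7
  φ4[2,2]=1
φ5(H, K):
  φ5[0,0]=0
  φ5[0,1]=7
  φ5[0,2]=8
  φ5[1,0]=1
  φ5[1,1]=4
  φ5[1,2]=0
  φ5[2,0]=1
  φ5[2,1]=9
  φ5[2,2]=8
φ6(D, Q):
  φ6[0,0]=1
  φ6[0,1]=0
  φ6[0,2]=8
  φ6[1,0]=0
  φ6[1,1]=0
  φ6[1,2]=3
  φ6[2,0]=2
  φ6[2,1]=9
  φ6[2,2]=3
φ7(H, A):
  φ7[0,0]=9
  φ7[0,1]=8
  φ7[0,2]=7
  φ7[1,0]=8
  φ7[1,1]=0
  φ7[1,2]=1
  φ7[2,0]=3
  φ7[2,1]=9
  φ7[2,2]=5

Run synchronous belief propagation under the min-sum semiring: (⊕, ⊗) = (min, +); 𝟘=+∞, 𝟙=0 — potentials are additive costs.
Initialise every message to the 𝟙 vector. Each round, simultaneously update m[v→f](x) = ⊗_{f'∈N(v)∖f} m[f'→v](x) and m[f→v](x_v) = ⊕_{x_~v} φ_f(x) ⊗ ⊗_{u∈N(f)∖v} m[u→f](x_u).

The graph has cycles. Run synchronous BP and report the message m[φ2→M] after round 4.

message @ round 4 = [0, 2, 1]

init: all messages = 𝟙 over 3 values
r1 m[φ0→M] = [2, 0, 1]
r1 m[φ0→A] = [5, 0, 1]
r1 m[φ1→M] = [0, 1, 2]
r1 m[φ1→E] = [2, 4, 0]
r1 m[φ2→M] = [0, 2, 1]
r1 m[φ2→P] = [4, 7, 0]
r1 m[φ3→Q] = [0, 0, 1]
r1 m[φ3→A] = [0, 0, 1]
r1 m[φ4→H] = [0, 4, 1]
r1 m[φ4→A] = [4, 1, 0]
r1 m[φ5→H] = [0, 0, 1]
r1 m[φ5→K] = [0, 4, 0]
r1 m[φ6→D] = [0, 0, 2]
r1 m[φ6→Q] = [0, 0, 3]
r1 m[φ7→H] = [7, 0, 3]
r1 m[φ7→A] = [3, 0, 1]
r1 m[M→φ0] = [0, 0, 0]
r1 m[M→φ1] = [0, 0, 0]
r1 m[M→φ2] = [0, 0, 0]
r1 m[H→φ4] = [0, 0, 0]
r1 m[H→φ5] = [0, 0, 0]
r1 m[H→φ7] = [0, 0, 0]
r1 m[K→φ5] = [0, 0, 0]
r1 m[E→φ1] = [0, 0, 0]
r1 m[D→φ6] = [0, 0, 0]
r1 m[Q→φ3] = [0, 0, 0]
r1 m[Q→φ6] = [0, 0, 0]
r1 m[A→φ0] = [0, 0, 0]
r1 m[A→φ3] = [0, 0, 0]
r1 m[A→φ4] = [0, 0, 0]
r1 m[A→φ7] = [0, 0, 0]
r1 m[P→φ2] = [0, 0, 0]
r2 m[φ0→M] = [2, 0, 1]
r2 m[φ0→A] = [5, 0, 1]
r2 m[φ1→M] = [0, 1, 2]
r2 m[φ1→E] = [2, 4, 0]
r2 m[φ2→M] = [0, 2, 1]
r2 m[φ2→P] = [4, 7, 0]
r2 m[φ3→Q] = [0, 0, 1]
r2 m[φ3→A] = [0, 0, 1]
r2 m[φ4→H] = [0, 4, 1]
r2 m[φ4→A] = [4, 1, 0]
r2 m[φ5→H] = [0, 0, 1]
r2 m[φ5→K] = [0, 4, 0]
r2 m[φ6→D] = [0, 0, 2]
r2 m[φ6→Q] = [0, 0, 3]
r2 m[φ7→H] = [7, 0, 3]
r2 m[φ7→A] = [3, 0, 1]
r2 m[M→φ0] = [0, 3, 3]
r2 m[M→φ1] = [2, 2, 2]
r2 m[M→φ2] = [2, 1, 3]
r2 m[H→φ4] = [7, 0, 4]
r2 m[H→φ5] = [7, 4, 4]
r2 m[H→φ7] = [0, 4, 2]
r2 m[K→φ5] = [0, 0, 0]
r2 m[E→φ1] = [0, 0, 0]
r2 m[D→φ6] = [0, 0, 0]
r2 m[Q→φ3] = [0, 0, 3]
r2 m[Q→φ6] = [0, 0, 1]
r2 m[A→φ0] = [7, 1, 2]
r2 m[A→φ3] = [12, 1, 2]
r2 m[A→φ4] = [8, 0, 3]
r2 m[A→φ7] = [9, 1, 2]
r2 m[P→φ2] = [0, 0, 0]
r3 m[φ0→M] = [4, 1, 3]
r3 m[φ0→A] = [8, 3, 2]
r3 m[φ1→M] = [0, 1, 2]
r3 m[φ1→E] = [4, 6, 2]
r3 m[φ2→M] = [0, 2, 1]
r3 m[φ2→P] = [6, 9, 2]
r3 m[φ3→Q] = [1, 4, 3]
r3 m[φ3→A] = [0, 0, 2]
r3 m[φ4→H] = [1, 7, 4]
r3 m[φ4→A] = [4, 8, 4]
r3 m[φ5→H] = [0, 0, 1]
r3 m[φ5→K] = [5, 8, 4]
r3 m[φ6→D] = [0, 0, 2]
r3 m[φ6→Q] = [0, 0, 3]
r3 m[φ7→H] = [9, 1, 7]
r3 m[φ7→A] = [5, 4, 5]
r3 m[M→φ0] = [0, 3, 3]
r3 m[M→φ1] = [2, 2, 2]
r3 m[M→φ2] = [2, 1, 3]
r3 m[H→φ4] = [7, 0, 4]
r3 m[H→φ5] = [7, 4, 4]
r3 m[H→φ7] = [0, 4, 2]
r3 m[K→φ5] = [0, 0, 0]
r3 m[E→φ1] = [0, 0, 0]
r3 m[D→φ6] = [0, 0, 0]
r3 m[Q→φ3] = [0, 0, 3]
r3 m[Q→φ6] = [0, 0, 1]
r3 m[A→φ0] = [7, 1, 2]
r3 m[A→φ3] = [12, 1, 2]
r3 m[A→φ4] = [8, 0, 3]
r3 m[A→φ7] = [9, 1, 2]
r3 m[P→φ2] = [0, 0, 0]
r4 m[φ0→M] = [4, 1, 3]
r4 m[φ0→A] = [8, 3, 2]
r4 m[φ1→M] = [0, 1, 2]
r4 m[φ1→E] = [4, 6, 2]
r4 m[φ2→M] = [0, 2, 1]
r4 m[φ2→P] = [6, 9, 2]
r4 m[φ3→Q] = [1, 4, 3]
r4 m[φ3→A] = [0, 0, 2]
r4 m[φ4→H] = [1, 7, 4]
r4 m[φ4→A] = [4, 8, 4]
r4 m[φ5→H] = [0, 0, 1]
r4 m[φ5→K] = [5, 8, 4]
r4 m[φ6→D] = [0, 0, 2]
r4 m[φ6→Q] = [0, 0, 3]
r4 m[φ7→H] = [9, 1, 7]
r4 m[φ7→A] = [5, 4, 5]
r4 m[M→φ0] = [0, 3, 3]
r4 m[M→φ1] = [4, 3, 4]
r4 m[M→φ2] = [4, 2, 5]
r4 m[H→φ4] = [9, 1, 8]
r4 m[H→φ5] = [10, 8, 11]
r4 m[H→φ7] = [1, 7, 5]
r4 m[K→φ5] = [0, 0, 0]
r4 m[E→φ1] = [0, 0, 0]
r4 m[D→φ6] = [0, 0, 0]
r4 m[Q→φ3] = [0, 0, 3]
r4 m[Q→φ6] = [1, 4, 3]
r4 m[A→φ0] = [9, 12, 11]
r4 m[A→φ3] = [17, 15, 11]
r4 m[A→φ4] = [13, 7, 9]
r4 m[A→φ7] = [12, 11, 8]
r4 m[P→φ2] = [0, 0, 0]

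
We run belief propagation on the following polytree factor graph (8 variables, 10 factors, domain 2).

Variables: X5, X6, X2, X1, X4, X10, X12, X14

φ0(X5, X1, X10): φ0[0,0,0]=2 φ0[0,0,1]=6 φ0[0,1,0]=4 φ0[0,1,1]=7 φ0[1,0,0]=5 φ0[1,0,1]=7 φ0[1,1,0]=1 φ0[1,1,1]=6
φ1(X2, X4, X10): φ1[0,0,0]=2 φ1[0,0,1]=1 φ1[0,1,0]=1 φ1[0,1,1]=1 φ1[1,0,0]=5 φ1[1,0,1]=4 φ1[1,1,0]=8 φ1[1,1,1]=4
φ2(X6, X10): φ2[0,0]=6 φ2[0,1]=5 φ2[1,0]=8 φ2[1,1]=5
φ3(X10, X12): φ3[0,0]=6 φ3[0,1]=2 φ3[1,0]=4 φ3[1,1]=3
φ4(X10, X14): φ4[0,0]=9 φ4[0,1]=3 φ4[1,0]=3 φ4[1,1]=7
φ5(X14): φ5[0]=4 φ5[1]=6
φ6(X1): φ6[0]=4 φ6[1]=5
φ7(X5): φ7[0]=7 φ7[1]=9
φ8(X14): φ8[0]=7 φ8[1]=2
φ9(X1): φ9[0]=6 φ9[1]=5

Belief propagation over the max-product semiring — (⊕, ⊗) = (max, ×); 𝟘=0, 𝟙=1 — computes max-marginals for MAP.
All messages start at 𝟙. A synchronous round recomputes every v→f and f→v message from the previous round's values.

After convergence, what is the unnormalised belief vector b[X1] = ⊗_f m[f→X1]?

init: all messages = 𝟙 over 2 values
r1 m[φ0→X5] = [7, 7]
r1 m[φ0→X1] = [7, 7]
r1 m[φ0→X10] = [5, 7]
r1 m[φ1→X2] = [2, 8]
r1 m[φ1→X4] = [5, 8]
r1 m[φ1→X10] = [8, 4]
r1 m[φ2→X6] = [6, 8]
r1 m[φ2→X10] = [8, 5]
r1 m[φ3→X10] = [6, 4]
r1 m[φ3→X12] = [6, 3]
r1 m[φ4→X10] = [9, 7]
r1 m[φ4→X14] = [9, 7]
r1 m[φ5→X14] = [4, 6]
r1 m[φ6→X1] = [4, 5]
r1 m[φ7→X5] = [7, 9]
r1 m[φ8→X14] = [7, 2]
r1 m[φ9→X1] = [6, 5]
r1 m[X5→φ0] = [1, 1]
r1 m[X5→φ7] = [1, 1]
r1 m[X6→φ2] = [1, 1]
r1 m[X2→φ1] = [1, 1]
r1 m[X1→φ0] = [1, 1]
r1 m[X1→φ6] = [1, 1]
r1 m[X1→φ9] = [1, 1]
r1 m[X4→φ1] = [1, 1]
r1 m[X10→φ0] = [1, 1]
r1 m[X10→φ1] = [1, 1]
r1 m[X10→φ2] = [1, 1]
r1 m[X10→φ3] = [1, 1]
r1 m[X10→φ4] = [1, 1]
r1 m[X12→φ3] = [1, 1]
r1 m[X14→φ4] = [1, 1]
r1 m[X14→φ5] = [1, 1]
r1 m[X14→φ8] = [1, 1]
r2 m[φ0→X5] = [7, 7]
r2 m[φ0→X1] = [7, 7]
r2 m[φ0→X10] = [5, 7]
r2 m[φ1→X2] = [2, 8]
r2 m[φ1→X4] = [5, 8]
r2 m[φ1→X10] = [8, 4]
r2 m[φ2→X6] = [6, 8]
r2 m[φ2→X10] = [8, 5]
r2 m[φ3→X10] = [6, 4]
r2 m[φ3→X12] = [6, 3]
r2 m[φ4→X10] = [9, 7]
r2 m[φ4→X14] = [9, 7]
r2 m[φ5→X14] = [4, 6]
r2 m[φ6→X1] = [4, 5]
r2 m[φ7→X5] = [7, 9]
r2 m[φ8→X14] = [7, 2]
r2 m[φ9→X1] = [6, 5]
r2 m[X5→φ0] = [7, 9]
r2 m[X5→φ7] = [7, 7]
r2 m[X6→φ2] = [1, 1]
r2 m[X2→φ1] = [1, 1]
r2 m[X1→φ0] = [24, 25]
r2 m[X1→φ6] = [42, 35]
r2 m[X1→φ9] = [28, 35]
r2 m[X4→φ1] = [1, 1]
r2 m[X10→φ0] = [3456, 560]
r2 m[X10→φ1] = [2160, 980]
r2 m[X10→φ2] = [2160, 784]
r2 m[X10→φ3] = [2880, 980]
r2 m[X10→φ4] = [1920, 560]
r2 m[X12→φ3] = [1, 1]
r2 m[X14→φ4] = [28, 12]
r2 m[X14→φ5] = [63, 14]
r2 m[X14→φ8] = [36, 42]
r3 m[φ0→X5] = [345600, 414720]
r3 m[φ0→X1] = [155520, 96768]
r3 m[φ0→X10] = [1080, 1512]
r3 m[φ1→X2] = [4320, 17280]
r3 m[φ1→X4] = [10800, 17280]
r3 m[φ1→X10] = [8, 4]
r3 m[φ2→X6] = [12960, 17280]
r3 m[φ2→X10] = [8, 5]
r3 m[φ3→X10] = [6, 4]
r3 m[φ3→X12] = [17280, 5760]
r3 m[φ4→X10] = [252, 84]
r3 m[φ4→X14] = [17280, 5760]
r3 m[φ5→X14] = [4, 6]
r3 m[φ6→X1] = [4, 5]
r3 m[φ7→X5] = [7, 9]
r3 m[φ8→X14] = [7, 2]
r3 m[φ9→X1] = [6, 5]
r3 m[X5→φ0] = [7, 9]
r3 m[X5→φ7] = [7, 7]
r3 m[X6→φ2] = [1, 1]
r3 m[X2→φ1] = [1, 1]
r3 m[X1→φ0] = [24, 25]
r3 m[X1→φ6] = [42, 35]
r3 m[X1→φ9] = [28, 35]
r3 m[X4→φ1] = [1, 1]
r3 m[X10→φ0] = [3456, 560]
r3 m[X10→φ1] = [2160, 980]
r3 m[X10→φ2] = [2160, 784]
r3 m[X10→φ3] = [2880, 980]
r3 m[X10→φ4] = [1920, 560]
r3 m[X12→φ3] = [1, 1]
r3 m[X14→φ4] = [28, 12]
r3 m[X14→φ5] = [63, 14]
r3 m[X14→φ8] = [36, 42]
r4 m[φ0→X5] = [345600, 414720]
r4 m[φ0→X1] = [155520, 96768]
r4 m[φ0→X10] = [1080, 1512]
r4 m[φ1→X2] = [4320, 17280]
r4 m[φ1→X4] = [10800, 17280]
r4 m[φ1→X10] = [8, 4]
r4 m[φ2→X6] = [12960, 17280]
r4 m[φ2→X10] = [8, 5]
r4 m[φ3→X10] = [6, 4]
r4 m[φ3→X12] = [17280, 5760]
r4 m[φ4→X10] = [252, 84]
r4 m[φ4→X14] = [17280, 5760]
r4 m[φ5→X14] = [4, 6]
r4 m[φ6→X1] = [4, 5]
r4 m[φ7→X5] = [7, 9]
r4 m[φ8→X14] = [7, 2]
r4 m[φ9→X1] = [6, 5]
r4 m[X5→φ0] = [7, 9]
r4 m[X5→φ7] = [345600, 414720]
r4 m[X6→φ2] = [1, 1]
r4 m[X2→φ1] = [1, 1]
r4 m[X1→φ0] = [24, 25]
r4 m[X1→φ6] = [933120, 483840]
r4 m[X1→φ9] = [622080, 483840]
r4 m[X4→φ1] = [1, 1]
r4 m[X10→φ0] = [96768, 6720]
r4 m[X10→φ1] = [13063680, 2540160]
r4 m[X10→φ2] = [13063680, 2032128]
r4 m[X10→φ3] = [17418240, 2540160]
r4 m[X10→φ4] = [414720, 120960]
r4 m[X12→φ3] = [1, 1]
r4 m[X14→φ4] = [28, 12]
r4 m[X14→φ5] = [120960, 11520]
r4 m[X14→φ8] = [69120, 34560]
r5 m[φ0→X5] = [9676800, 11612160]
r5 m[φ0→X1] = [4354560, 2709504]
r5 m[φ0→X10] = [1080, 1512]
r5 m[φ1→X2] = [26127360, 104509440]
r5 m[φ1→X4] = [65318400, 104509440]
r5 m[φ1→X10] = [8, 4]
r5 m[φ2→X6] = [78382080, 104509440]
r5 m[φ2→X10] = [8, 5]
r5 m[φ3→X10] = [6, 4]
r5 m[φ3→X12] = [104509440, 34836480]
r5 m[φ4→X10] = [252, 84]
r5 m[φ4→X14] = [3732480, 1244160]
r5 m[φ5→X14] = [4, 6]
r5 m[φ6→X1] = [4, 5]
r5 m[φ7→X5] = [7, 9]
r5 m[φ8→X14] = [7, 2]
r5 m[φ9→X1] = [6, 5]
r5 m[X5→φ0] = [7, 9]
r5 m[X5→φ7] = [345600, 414720]
r5 m[X6→φ2] = [1, 1]
r5 m[X2→φ1] = [1, 1]
r5 m[X1→φ0] = [24, 25]
r5 m[X1→φ6] = [933120, 483840]
r5 m[X1→φ9] = [622080, 483840]
r5 m[X4→φ1] = [1, 1]
r5 m[X10→φ0] = [96768, 6720]
r5 m[X10→φ1] = [13063680, 2540160]
r5 m[X10→φ2] = [13063680, 2032128]
r5 m[X10→φ3] = [17418240, 2540160]
r5 m[X10→φ4] = [414720, 120960]
r5 m[X12→φ3] = [1, 1]
r5 m[X14→φ4] = [28, 12]
r5 m[X14→φ5] = [120960, 11520]
r5 m[X14→φ8] = [69120, 34560]
r6 m[φ0→X5] = [9676800, 11612160]
r6 m[φ0→X1] = [4354560, 2709504]
r6 m[φ0→X10] = [1080, 1512]
r6 m[φ1→X2] = [26127360, 104509440]
r6 m[φ1→X4] = [65318400, 104509440]
r6 m[φ1→X10] = [8, 4]
r6 m[φ2→X6] = [78382080, 104509440]
r6 m[φ2→X10] = [8, 5]
r6 m[φ3→X10] = [6, 4]
r6 m[φ3→X12] = [104509440, 34836480]
r6 m[φ4→X10] = [252, 84]
r6 m[φ4→X14] = [3732480, 1244160]
r6 m[φ5→X14] = [4, 6]
r6 m[φ6→X1] = [4, 5]
r6 m[φ7→X5] = [7, 9]
r6 m[φ8→X14] = [7, 2]
r6 m[φ9→X1] = [6, 5]
r6 m[X5→φ0] = [7, 9]
r6 m[X5→φ7] = [9676800, 11612160]
r6 m[X6→φ2] = [1, 1]
r6 m[X2→φ1] = [1, 1]
r6 m[X1→φ0] = [24, 25]
r6 m[X1→φ6] = [26127360, 13547520]
r6 m[X1→φ9] = [17418240, 13547520]
r6 m[X4→φ1] = [1, 1]
r6 m[X10→φ0] = [96768, 6720]
r6 m[X10→φ1] = [13063680, 2540160]
r6 m[X10→φ2] = [13063680, 2032128]
r6 m[X10→φ3] = [17418240, 2540160]
r6 m[X10→φ4] = [414720, 120960]
r6 m[X12→φ3] = [1, 1]
r6 m[X14→φ4] = [28, 12]
r6 m[X14→φ5] = [26127360, 2488320]
r6 m[X14→φ8] = [14929920, 7464960]
r7 m[φ0→X5] = [9676800, 11612160]
r7 m[φ0→X1] = [4354560, 2709504]
r7 m[φ0→X10] = [1080, 1512]
r7 m[φ1→X2] = [26127360, 104509440]
r7 m[φ1→X4] = [65318400, 104509440]
r7 m[φ1→X10] = [8, 4]
r7 m[φ2→X6] = [78382080, 104509440]
r7 m[φ2→X10] = [8, 5]
r7 m[φ3→X10] = [6, 4]
r7 m[φ3→X12] = [104509440, 34836480]
r7 m[φ4→X10] = [252, 84]
r7 m[φ4→X14] = [3732480, 1244160]
r7 m[φ5→X14] = [4, 6]
r7 m[φ6→X1] = [4, 5]
r7 m[φ7→X5] = [7, 9]
r7 m[φ8→X14] = [7, 2]
r7 m[φ9→X1] = [6, 5]
r7 m[X5→φ0] = [7, 9]
r7 m[X5→φ7] = [9676800, 11612160]
r7 m[X6→φ2] = [1, 1]
r7 m[X2→φ1] = [1, 1]
r7 m[X1→φ0] = [24, 25]
r7 m[X1→φ6] = [26127360, 13547520]
r7 m[X1→φ9] = [17418240, 13547520]
r7 m[X4→φ1] = [1, 1]
r7 m[X10→φ0] = [96768, 6720]
r7 m[X10→φ1] = [13063680, 2540160]
r7 m[X10→φ2] = [13063680, 2032128]
r7 m[X10→φ3] = [17418240, 2540160]
r7 m[X10→φ4] = [414720, 120960]
r7 m[X12→φ3] = [1, 1]
r7 m[X14→φ4] = [28, 12]
r7 m[X14→φ5] = [26127360, 2488320]
r7 m[X14→φ8] = [14929920, 7464960]
fixed point reached at round 7
b[X1] = ⊗ incoming = [104509440, 67737600]

b[X1] = [104509440, 67737600]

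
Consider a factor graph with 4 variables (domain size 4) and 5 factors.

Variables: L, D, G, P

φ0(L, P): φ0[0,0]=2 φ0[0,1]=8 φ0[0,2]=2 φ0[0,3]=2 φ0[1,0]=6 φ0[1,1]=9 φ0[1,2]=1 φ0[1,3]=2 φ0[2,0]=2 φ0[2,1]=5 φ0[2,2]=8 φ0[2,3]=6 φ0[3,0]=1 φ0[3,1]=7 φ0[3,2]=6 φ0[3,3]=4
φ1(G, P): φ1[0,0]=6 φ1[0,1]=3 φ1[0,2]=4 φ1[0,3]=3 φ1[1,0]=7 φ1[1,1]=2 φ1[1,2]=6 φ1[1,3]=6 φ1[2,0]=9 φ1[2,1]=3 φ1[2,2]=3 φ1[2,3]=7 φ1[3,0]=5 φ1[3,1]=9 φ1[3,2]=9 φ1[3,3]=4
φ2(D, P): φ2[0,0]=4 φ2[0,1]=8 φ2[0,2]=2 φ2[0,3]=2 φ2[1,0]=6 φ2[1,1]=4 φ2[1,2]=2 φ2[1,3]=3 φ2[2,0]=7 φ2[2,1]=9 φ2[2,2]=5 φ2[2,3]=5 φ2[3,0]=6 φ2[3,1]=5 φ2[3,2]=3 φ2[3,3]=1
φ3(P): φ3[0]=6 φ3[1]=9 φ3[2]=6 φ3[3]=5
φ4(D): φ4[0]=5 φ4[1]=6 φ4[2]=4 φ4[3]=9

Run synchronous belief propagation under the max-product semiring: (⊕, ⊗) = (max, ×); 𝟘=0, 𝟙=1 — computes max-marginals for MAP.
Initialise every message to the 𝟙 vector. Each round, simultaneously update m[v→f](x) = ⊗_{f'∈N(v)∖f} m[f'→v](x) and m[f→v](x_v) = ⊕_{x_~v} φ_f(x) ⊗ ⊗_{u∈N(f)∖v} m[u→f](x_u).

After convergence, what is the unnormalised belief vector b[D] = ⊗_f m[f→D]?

b[D] = [29160, 17496, 26244, 32805]

init: all messages = 𝟙 over 4 values
r1 m[φ0→L] = [8, 9, 8, 7]
r1 m[φ0→P] = [6, 9, 8, 6]
r1 m[φ1→G] = [6, 7, 9, 9]
r1 m[φ1→P] = [9, 9, 9, 7]
r1 m[φ2→D] = [8, 6, 9, 6]
r1 m[φ2→P] = [7, 9, 5, 5]
r1 m[φ3→P] = [6, 9, 6, 5]
r1 m[φ4→D] = [5, 6, 4, 9]
r1 m[L→φ0] = [1, 1, 1, 1]
r1 m[D→φ2] = [1, 1, 1, 1]
r1 m[D→φ4] = [1, 1, 1, 1]
r1 m[G→φ1] = [1, 1, 1, 1]
r1 m[P→φ0] = [1, 1, 1, 1]
r1 m[P→φ1] = [1, 1, 1, 1]
r1 m[P→φ2] = [1, 1, 1, 1]
r1 m[P→φ3] = [1, 1, 1, 1]
r2 m[φ0→L] = [8, 9, 8, 7]
r2 m[φ0→P] = [6, 9, 8, 6]
r2 m[φ1→G] = [6, 7, 9, 9]
r2 m[φ1→P] = [9, 9, 9, 7]
r2 m[φ2→D] = [8, 6, 9, 6]
r2 m[φ2→P] = [7, 9, 5, 5]
r2 m[φ3→P] = [6, 9, 6, 5]
r2 m[φ4→D] = [5, 6, 4, 9]
r2 m[L→φ0] = [1, 1, 1, 1]
r2 m[D→φ2] = [5, 6, 4, 9]
r2 m[D→φ4] = [8, 6, 9, 6]
r2 m[G→φ1] = [1, 1, 1, 1]
r2 m[P→φ0] = [378, 729, 270, 175]
r2 m[P→φ1] = [252, 729, 240, 150]
r2 m[P→φ2] = [324, 729, 432, 210]
r2 m[P→φ3] = [378, 729, 360, 210]
r3 m[φ0→L] = [5832, 6561, 3645, 5103]
r3 m[φ0→P] = [6, 9, 8, 6]
r3 m[φ1→G] = [2187, 1764, 2268, 6561]
r3 m[φ1→P] = [9, 9, 9, 7]
r3 m[φ2→D] = [5832, 2916, 6561, 3645]
r3 m[φ2→P] = [54, 45, 27, 20]
r3 m[φ3→P] = [6, 9, 6, 5]
r3 m[φ4→D] = [5, 6, 4, 9]
r3 m[L→φ0] = [1, 1, 1, 1]
r3 m[D→φ2] = [5, 6, 4, 9]
r3 m[D→φ4] = [8, 6, 9, 6]
r3 m[G→φ1] = [1, 1, 1, 1]
r3 m[P→φ0] = [378, 729, 270, 175]
r3 m[P→φ1] = [252, 729, 240, 150]
r3 m[P→φ2] = [324, 729, 432, 210]
r3 m[P→φ3] = [378, 729, 360, 210]
r4 m[φ0→L] = [5832, 6561, 3645, 5103]
r4 m[φ0→P] = [6, 9, 8, 6]
r4 m[φ1→G] = [2187, 1764, 2268, 6561]
r4 m[φ1→P] = [9, 9, 9, 7]
r4 m[φ2→D] = [5832, 2916, 6561, 3645]
r4 m[φ2→P] = [54, 45, 27, 20]
r4 m[φ3→P] = [6, 9, 6, 5]
r4 m[φ4→D] = [5, 6, 4, 9]
r4 m[L→φ0] = [1, 1, 1, 1]
r4 m[D→φ2] = [5, 6, 4, 9]
r4 m[D→φ4] = [5832, 2916, 6561, 3645]
r4 m[G→φ1] = [1, 1, 1, 1]
r4 m[P→φ0] = [2916, 3645, 1458, 700]
r4 m[P→φ1] = [1944, 3645, 1296, 600]
r4 m[P→φ2] = [324, 729, 432, 210]
r4 m[P→φ3] = [2916, 3645, 1944, 840]
r5 m[φ0→L] = [29160, 32805, 18225, 25515]
r5 m[φ0→P] = [6, 9, 8, 6]
r5 m[φ1→G] = [11664, 13608, 17496, 32805]
r5 m[φ1→P] = [9, 9, 9, 7]
r5 m[φ2→D] = [5832, 2916, 6561, 3645]
r5 m[φ2→P] = [54, 45, 27, 20]
r5 m[φ3→P] = [6, 9, 6, 5]
r5 m[φ4→D] = [5, 6, 4, 9]
r5 m[L→φ0] = [1, 1, 1, 1]
r5 m[D→φ2] = [5, 6, 4, 9]
r5 m[D→φ4] = [5832, 2916, 6561, 3645]
r5 m[G→φ1] = [1, 1, 1, 1]
r5 m[P→φ0] = [2916, 3645, 1458, 700]
r5 m[P→φ1] = [1944, 3645, 1296, 600]
r5 m[P→φ2] = [324, 729, 432, 210]
r5 m[P→φ3] = [2916, 3645, 1944, 840]
r6 m[φ0→L] = [29160, 32805, 18225, 25515]
r6 m[φ0→P] = [6, 9, 8, 6]
r6 m[φ1→G] = [11664, 13608, 17496, 32805]
r6 m[φ1→P] = [9, 9, 9, 7]
r6 m[φ2→D] = [5832, 2916, 6561, 3645]
r6 m[φ2→P] = [54, 45, 27, 20]
r6 m[φ3→P] = [6, 9, 6, 5]
r6 m[φ4→D] = [5, 6, 4, 9]
r6 m[L→φ0] = [1, 1, 1, 1]
r6 m[D→φ2] = [5, 6, 4, 9]
r6 m[D→φ4] = [5832, 2916, 6561, 3645]
r6 m[G→φ1] = [1, 1, 1, 1]
r6 m[P→φ0] = [2916, 3645, 1458, 700]
r6 m[P→φ1] = [1944, 3645, 1296, 600]
r6 m[P→φ2] = [324, 729, 432, 210]
r6 m[P→φ3] = [2916, 3645, 1944, 840]
fixed point reached at round 6
b[D] = ⊗ incoming = [29160, 17496, 26244, 32805]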